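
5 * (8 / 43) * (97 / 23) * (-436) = -1691680 / 989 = -1710.50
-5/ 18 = -0.28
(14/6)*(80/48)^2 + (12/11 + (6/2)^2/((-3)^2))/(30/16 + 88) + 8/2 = 2243215/213543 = 10.50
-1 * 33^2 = -1089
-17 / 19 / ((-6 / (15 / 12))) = 85 / 456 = 0.19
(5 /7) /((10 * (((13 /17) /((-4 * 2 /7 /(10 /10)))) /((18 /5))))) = -1224 /3185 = -0.38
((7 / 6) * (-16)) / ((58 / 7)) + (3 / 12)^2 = -3049 / 1392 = -2.19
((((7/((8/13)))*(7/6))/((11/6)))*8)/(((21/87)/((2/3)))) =5278/33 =159.94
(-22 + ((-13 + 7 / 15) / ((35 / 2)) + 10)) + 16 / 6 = -5276 / 525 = -10.05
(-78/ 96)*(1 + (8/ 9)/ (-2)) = -0.45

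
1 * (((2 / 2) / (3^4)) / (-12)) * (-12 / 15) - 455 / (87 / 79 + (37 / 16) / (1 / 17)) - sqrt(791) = -sqrt(791) - 698719717 / 62065845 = -39.38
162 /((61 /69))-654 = -28716 /61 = -470.75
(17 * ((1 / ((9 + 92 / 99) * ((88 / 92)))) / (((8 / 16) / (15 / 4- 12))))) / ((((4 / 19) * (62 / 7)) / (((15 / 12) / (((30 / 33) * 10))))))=-169893801 / 78010880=-2.18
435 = 435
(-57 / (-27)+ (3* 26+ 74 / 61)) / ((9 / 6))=89294 / 1647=54.22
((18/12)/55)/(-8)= -3/880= -0.00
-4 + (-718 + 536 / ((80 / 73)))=-2329 / 10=-232.90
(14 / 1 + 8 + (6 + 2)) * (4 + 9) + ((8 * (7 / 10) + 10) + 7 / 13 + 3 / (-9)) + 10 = 81082 / 195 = 415.81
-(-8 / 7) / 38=4 / 133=0.03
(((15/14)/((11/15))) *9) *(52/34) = 26325/1309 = 20.11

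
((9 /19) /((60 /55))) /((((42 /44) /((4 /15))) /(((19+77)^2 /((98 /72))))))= 26763264 /32585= 821.34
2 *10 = 20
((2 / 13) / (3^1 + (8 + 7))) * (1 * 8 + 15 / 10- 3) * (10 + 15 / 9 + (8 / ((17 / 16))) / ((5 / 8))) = 6047 / 4590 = 1.32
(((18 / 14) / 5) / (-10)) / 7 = -9 / 2450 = -0.00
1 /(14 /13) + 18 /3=97 /14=6.93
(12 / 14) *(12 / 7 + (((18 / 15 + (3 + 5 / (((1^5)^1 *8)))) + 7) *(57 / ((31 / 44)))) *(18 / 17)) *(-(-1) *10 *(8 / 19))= 1796696928 / 490637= 3661.97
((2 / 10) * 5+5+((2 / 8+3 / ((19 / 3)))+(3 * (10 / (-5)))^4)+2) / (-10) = -99159 / 760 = -130.47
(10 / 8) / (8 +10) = 5 / 72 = 0.07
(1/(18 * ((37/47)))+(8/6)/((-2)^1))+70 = 46223/666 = 69.40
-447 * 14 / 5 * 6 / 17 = -37548 / 85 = -441.74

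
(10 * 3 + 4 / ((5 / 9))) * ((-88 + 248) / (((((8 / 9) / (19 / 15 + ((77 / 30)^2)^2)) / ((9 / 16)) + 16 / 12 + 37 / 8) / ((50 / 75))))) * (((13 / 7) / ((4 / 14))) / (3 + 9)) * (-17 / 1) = -1866259650944 / 306136639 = -6096.17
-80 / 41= -1.95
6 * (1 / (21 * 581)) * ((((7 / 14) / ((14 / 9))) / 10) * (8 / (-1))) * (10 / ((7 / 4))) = -144 / 199283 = -0.00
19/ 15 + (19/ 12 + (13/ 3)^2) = 3893/ 180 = 21.63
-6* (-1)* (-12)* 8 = -576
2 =2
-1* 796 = -796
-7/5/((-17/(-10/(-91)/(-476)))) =-1/52598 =-0.00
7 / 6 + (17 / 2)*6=313 / 6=52.17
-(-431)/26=431/26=16.58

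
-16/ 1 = -16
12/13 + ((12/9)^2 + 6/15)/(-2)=-0.17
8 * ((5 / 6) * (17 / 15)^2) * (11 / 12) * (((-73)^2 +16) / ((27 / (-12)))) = -13593404 / 729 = -18646.64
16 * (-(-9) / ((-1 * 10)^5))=-9 / 6250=-0.00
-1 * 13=-13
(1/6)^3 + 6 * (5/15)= 433/216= 2.00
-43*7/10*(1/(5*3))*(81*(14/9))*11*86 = -5979666/25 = -239186.64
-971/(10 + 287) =-971/297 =-3.27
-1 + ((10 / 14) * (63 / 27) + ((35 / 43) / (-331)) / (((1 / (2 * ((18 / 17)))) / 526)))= -1504358 / 725883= -2.07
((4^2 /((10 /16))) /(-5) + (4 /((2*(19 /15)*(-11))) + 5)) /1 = -1377 /5225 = -0.26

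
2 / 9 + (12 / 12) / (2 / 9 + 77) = 1471 / 6255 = 0.24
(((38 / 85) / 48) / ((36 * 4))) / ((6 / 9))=0.00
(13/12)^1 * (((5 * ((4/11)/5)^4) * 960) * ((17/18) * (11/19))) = 452608/5690025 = 0.08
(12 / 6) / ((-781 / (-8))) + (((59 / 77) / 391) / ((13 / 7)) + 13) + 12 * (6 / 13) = 73679928 / 3969823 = 18.56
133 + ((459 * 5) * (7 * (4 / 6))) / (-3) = -3437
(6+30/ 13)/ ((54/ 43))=6.62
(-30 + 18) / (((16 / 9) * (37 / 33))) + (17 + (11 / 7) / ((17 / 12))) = 212911 / 17612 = 12.09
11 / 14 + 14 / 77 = 149 / 154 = 0.97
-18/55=-0.33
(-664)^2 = 440896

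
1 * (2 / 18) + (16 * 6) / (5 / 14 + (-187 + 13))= -9665 / 21879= -0.44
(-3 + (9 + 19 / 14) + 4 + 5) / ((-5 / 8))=-26.17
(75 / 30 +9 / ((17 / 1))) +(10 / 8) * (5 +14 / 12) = 4381 / 408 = 10.74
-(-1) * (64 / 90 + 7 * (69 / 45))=103 / 9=11.44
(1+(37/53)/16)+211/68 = 59777/14416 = 4.15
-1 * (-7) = 7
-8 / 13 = -0.62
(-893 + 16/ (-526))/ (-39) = 78289/ 3419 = 22.90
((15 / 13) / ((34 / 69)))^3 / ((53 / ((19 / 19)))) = 1108717875 / 4576597064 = 0.24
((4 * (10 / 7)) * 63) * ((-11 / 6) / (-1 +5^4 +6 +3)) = -220 / 211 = -1.04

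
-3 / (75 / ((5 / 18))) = -1 / 90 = -0.01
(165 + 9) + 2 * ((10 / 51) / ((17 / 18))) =50406 / 289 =174.42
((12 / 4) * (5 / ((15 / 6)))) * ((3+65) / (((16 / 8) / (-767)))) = -156468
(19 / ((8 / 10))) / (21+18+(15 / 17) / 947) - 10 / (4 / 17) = -105209515 / 2511504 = -41.89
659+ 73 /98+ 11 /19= 1229523 /1862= 660.32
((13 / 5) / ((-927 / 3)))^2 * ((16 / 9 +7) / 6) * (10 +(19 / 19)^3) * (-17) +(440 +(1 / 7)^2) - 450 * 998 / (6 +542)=-328403064172481 / 865301336550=-379.52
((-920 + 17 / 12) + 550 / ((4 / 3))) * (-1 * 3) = 1518.25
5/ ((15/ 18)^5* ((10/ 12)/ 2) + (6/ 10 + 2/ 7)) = 16329600/ 3439547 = 4.75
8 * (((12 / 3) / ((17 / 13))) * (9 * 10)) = 37440 / 17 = 2202.35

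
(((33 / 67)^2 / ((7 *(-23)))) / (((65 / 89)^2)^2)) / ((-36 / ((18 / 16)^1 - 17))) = -0.00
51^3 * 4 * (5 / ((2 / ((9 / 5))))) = 2387718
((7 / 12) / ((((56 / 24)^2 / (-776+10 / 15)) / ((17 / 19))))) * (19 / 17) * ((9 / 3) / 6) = -1163 / 28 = -41.54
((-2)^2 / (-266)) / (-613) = 2 / 81529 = 0.00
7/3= 2.33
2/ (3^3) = 2/ 27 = 0.07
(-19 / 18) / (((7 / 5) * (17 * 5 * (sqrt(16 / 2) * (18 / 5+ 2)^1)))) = -95 * sqrt(2) / 239904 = -0.00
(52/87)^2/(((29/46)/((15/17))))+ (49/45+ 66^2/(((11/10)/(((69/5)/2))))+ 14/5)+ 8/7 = 713864286197/26120619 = 27329.53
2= 2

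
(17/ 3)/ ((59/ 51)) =289/ 59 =4.90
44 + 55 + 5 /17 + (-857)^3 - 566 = -10700195415 /17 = -629423259.71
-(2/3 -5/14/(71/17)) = -1733/2982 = -0.58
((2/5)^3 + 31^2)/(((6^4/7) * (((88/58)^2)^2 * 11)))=594774518611/6679107072000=0.09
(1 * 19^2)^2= 130321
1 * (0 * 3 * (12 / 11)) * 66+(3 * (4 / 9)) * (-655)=-2620 / 3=-873.33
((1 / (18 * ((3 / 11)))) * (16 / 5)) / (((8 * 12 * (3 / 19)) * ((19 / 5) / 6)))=11 / 162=0.07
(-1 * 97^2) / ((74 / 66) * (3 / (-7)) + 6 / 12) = -1448986 / 3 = -482995.33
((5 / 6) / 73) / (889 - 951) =-5 / 27156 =-0.00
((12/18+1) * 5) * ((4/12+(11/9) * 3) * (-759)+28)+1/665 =-25066.67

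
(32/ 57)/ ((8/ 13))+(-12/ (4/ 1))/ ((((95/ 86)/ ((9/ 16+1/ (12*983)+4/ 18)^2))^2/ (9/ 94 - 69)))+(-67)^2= 43087019183156182740462461351/ 9460990428578326366617600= 4554.18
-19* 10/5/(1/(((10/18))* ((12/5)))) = -152/3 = -50.67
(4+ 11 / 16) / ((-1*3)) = -25 / 16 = -1.56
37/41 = 0.90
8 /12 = 0.67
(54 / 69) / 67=0.01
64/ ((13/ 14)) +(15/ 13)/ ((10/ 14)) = 70.54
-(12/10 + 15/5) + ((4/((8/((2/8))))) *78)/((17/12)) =228/85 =2.68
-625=-625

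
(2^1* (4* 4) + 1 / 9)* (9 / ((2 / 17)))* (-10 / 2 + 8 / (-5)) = -162129 / 10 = -16212.90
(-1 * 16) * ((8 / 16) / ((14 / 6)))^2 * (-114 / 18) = 4.65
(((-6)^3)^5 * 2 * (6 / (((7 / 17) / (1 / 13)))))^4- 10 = 84643905318051058036742085889354809304722598212824746646 / 68574961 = 1234326700062593663549325000000000000000000000000.00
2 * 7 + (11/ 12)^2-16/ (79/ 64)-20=-206153/ 11376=-18.12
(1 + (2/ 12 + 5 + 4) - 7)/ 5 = 19/ 30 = 0.63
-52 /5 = -10.40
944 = 944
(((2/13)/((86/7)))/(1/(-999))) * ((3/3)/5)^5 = -6993/1746875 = -0.00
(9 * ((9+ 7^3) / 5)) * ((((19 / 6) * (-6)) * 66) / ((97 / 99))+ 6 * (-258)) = -868988736 / 485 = -1791729.35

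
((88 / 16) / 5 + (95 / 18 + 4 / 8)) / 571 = 619 / 51390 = 0.01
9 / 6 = 3 / 2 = 1.50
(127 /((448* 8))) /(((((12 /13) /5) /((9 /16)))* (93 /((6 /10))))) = 4953 /7110656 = 0.00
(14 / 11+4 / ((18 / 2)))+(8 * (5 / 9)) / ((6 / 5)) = 1610 / 297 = 5.42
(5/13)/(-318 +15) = -5/3939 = -0.00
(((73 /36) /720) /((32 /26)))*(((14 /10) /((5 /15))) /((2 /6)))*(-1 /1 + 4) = 6643 /76800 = 0.09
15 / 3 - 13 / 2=-1.50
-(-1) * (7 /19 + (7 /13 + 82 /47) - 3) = -4045 /11609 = -0.35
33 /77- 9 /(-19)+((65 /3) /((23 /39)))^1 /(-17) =-65465 /52003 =-1.26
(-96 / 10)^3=-110592 / 125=-884.74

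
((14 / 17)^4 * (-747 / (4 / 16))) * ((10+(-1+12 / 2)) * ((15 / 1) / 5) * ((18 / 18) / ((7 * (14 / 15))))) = -790624800 / 83521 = -9466.18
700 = 700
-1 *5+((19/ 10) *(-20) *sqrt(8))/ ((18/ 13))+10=5-494 *sqrt(2)/ 9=-72.62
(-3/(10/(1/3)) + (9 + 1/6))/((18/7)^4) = 40817/196830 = 0.21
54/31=1.74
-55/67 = -0.82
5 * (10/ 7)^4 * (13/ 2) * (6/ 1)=1950000/ 2401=812.16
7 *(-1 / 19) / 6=-7 / 114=-0.06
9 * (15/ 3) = 45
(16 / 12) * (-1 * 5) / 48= -5 / 36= -0.14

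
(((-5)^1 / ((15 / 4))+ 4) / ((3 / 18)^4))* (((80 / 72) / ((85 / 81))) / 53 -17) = -52873344 / 901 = -58682.96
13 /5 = 2.60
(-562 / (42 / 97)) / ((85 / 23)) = -626911 / 1785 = -351.21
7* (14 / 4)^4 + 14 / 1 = 17031 / 16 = 1064.44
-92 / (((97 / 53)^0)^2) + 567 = 475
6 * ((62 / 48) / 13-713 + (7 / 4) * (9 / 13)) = -222047 / 52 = -4270.13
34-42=-8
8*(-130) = -1040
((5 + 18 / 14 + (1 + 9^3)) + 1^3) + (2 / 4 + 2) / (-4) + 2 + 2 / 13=537857 / 728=738.81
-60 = -60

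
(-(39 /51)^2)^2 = 28561 /83521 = 0.34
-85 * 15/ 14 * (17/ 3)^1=-7225/ 14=-516.07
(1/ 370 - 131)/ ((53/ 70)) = -339283/ 1961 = -173.02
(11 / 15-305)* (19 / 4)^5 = -2825228959 / 3840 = -735736.71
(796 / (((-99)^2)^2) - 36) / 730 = -345814484 / 7012350873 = -0.05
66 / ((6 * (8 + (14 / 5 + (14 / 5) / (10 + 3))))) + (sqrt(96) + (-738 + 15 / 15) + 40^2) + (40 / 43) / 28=4 * sqrt(6) + 186212683 / 215516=873.83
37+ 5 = 42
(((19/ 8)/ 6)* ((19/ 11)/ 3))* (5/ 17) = 1805/ 26928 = 0.07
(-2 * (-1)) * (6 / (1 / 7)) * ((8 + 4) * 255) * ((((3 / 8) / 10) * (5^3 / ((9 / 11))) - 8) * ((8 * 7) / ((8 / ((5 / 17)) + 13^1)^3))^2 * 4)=-12711580000000 / 7327128955689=-1.73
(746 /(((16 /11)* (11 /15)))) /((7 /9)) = 50355 /56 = 899.20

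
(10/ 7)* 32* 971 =310720/ 7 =44388.57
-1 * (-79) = 79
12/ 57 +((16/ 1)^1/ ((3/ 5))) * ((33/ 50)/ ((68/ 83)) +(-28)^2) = 101397902/ 4845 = 20928.36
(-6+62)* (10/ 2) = 280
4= 4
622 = 622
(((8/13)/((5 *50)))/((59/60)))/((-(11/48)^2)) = -110592/2320175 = -0.05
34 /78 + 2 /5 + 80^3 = 99840163 /195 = 512000.84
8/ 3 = 2.67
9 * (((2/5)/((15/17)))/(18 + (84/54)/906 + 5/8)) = 195696/893425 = 0.22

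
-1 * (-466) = 466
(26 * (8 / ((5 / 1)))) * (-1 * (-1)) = 208 / 5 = 41.60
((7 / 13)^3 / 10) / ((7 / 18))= 441 / 10985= 0.04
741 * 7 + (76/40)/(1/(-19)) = 51509/10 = 5150.90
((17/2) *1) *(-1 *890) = -7565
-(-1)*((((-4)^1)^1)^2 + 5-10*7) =-49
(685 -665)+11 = 31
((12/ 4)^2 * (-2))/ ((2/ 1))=-9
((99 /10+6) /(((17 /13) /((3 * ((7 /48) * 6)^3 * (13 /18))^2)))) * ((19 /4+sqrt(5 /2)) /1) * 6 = 13699167209 * sqrt(10) /178257920+260284176971 /356515840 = 973.10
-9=-9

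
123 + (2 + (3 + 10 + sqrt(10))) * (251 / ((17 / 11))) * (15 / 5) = 8283 * sqrt(10) / 17 + 126336 / 17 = 8972.30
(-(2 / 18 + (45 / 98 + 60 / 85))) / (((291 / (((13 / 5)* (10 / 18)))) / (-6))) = 248755 / 6544881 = 0.04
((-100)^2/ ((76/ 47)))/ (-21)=-117500/ 399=-294.49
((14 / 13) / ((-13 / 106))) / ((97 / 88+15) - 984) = 130592 / 14394575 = 0.01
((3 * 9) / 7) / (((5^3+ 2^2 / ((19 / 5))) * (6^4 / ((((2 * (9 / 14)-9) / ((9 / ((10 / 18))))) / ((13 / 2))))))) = -19 / 10984428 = -0.00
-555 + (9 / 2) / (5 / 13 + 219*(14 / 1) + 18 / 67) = -2964863211 / 5342110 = -555.00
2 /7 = 0.29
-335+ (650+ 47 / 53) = 16742 / 53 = 315.89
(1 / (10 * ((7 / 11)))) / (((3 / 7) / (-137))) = -1507 / 30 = -50.23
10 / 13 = 0.77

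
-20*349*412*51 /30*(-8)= 39110336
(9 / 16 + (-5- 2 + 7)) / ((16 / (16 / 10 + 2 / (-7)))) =207 / 4480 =0.05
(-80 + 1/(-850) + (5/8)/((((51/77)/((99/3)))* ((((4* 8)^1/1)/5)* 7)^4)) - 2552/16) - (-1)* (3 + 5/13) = -3753554601629311/15897041305600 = -236.12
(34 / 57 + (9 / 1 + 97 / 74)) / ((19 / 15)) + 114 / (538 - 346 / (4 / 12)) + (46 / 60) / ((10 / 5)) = 175638431 / 20035500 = 8.77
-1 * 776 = -776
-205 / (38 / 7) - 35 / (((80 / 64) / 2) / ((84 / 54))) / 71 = -946757 / 24282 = -38.99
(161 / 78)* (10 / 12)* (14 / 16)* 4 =5635 / 936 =6.02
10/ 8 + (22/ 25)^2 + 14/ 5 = 12061/ 2500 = 4.82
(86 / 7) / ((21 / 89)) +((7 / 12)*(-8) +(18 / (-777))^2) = 9539300 / 201243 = 47.40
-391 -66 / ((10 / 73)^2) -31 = -196957 / 50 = -3939.14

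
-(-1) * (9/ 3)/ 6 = 1/ 2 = 0.50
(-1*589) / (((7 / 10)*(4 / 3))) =-8835 / 14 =-631.07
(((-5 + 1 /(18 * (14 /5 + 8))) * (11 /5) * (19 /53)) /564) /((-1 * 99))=0.00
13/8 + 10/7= 171/56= 3.05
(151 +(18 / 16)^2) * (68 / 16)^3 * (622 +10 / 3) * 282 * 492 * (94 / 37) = 6101017596948855 / 2368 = 2576443241954.75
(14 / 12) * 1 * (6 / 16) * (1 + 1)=0.88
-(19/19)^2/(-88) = 1/88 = 0.01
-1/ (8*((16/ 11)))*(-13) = 143/ 128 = 1.12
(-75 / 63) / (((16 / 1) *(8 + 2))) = -5 / 672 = -0.01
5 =5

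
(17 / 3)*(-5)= -85 / 3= -28.33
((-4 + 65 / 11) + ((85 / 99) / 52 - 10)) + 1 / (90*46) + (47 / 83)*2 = -18949737 / 2729870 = -6.94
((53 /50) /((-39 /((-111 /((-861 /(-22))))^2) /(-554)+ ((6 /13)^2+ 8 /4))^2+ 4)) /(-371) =-1924245867646160952608 /6018444779610057249330575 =-0.00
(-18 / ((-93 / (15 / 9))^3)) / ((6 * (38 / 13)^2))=21125 / 10453423572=0.00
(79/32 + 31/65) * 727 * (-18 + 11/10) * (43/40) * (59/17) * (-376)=6904686563203/136000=50769754.14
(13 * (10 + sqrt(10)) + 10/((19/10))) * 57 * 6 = 4446 * sqrt(10) + 46260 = 60319.49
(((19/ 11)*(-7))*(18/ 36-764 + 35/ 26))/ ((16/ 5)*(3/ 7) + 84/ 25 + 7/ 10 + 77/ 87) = 2111890200/ 1447589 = 1458.90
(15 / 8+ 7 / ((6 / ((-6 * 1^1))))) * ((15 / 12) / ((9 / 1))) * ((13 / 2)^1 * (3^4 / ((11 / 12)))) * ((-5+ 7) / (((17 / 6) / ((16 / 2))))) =-431730 / 187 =-2308.72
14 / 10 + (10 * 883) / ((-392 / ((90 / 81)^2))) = -524092 / 19845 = -26.41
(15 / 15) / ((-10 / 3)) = -3 / 10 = -0.30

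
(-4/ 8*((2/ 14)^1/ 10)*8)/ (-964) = 0.00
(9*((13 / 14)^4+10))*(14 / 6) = 225.61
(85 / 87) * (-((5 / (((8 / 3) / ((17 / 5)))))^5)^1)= -9775715445 / 950272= -10287.28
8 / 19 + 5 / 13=199 / 247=0.81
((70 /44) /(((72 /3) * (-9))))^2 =1225 /22581504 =0.00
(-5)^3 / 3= -125 / 3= -41.67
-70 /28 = -5 /2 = -2.50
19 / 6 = 3.17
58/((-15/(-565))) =6554/3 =2184.67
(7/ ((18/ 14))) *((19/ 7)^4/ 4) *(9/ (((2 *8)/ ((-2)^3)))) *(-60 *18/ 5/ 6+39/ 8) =32449929/ 3136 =10347.55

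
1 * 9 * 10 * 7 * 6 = 3780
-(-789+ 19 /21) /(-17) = -16550 /357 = -46.36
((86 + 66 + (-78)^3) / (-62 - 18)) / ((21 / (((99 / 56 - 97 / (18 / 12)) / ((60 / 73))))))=-457434863 / 21168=-21609.73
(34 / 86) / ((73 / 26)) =442 / 3139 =0.14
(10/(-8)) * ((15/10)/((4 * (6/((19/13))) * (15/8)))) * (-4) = 19/78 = 0.24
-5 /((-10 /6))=3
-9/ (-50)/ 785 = 9/ 39250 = 0.00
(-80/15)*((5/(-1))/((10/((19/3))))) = 152/9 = 16.89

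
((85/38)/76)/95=17/54872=0.00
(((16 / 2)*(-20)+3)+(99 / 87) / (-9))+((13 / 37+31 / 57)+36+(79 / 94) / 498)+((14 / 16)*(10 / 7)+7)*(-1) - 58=-44491977910 / 238589061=-186.48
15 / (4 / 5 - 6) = -75 / 26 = -2.88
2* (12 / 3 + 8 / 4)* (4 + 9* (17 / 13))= 2460 / 13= 189.23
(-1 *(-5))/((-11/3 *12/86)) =-215/22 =-9.77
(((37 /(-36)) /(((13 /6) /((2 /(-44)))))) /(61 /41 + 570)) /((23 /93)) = 47027 /308258236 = 0.00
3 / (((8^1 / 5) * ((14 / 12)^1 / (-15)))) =-24.11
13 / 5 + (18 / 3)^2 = 193 / 5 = 38.60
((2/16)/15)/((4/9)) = 3/160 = 0.02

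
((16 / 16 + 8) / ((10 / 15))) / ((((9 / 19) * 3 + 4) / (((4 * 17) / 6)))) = 2907 / 103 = 28.22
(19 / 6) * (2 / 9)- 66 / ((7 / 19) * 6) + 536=95794 / 189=506.85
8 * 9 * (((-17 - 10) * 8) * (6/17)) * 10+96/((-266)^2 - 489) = -65567541408/1194539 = -54889.41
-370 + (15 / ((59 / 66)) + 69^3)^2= 375701501798471 / 3481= 107929187531.88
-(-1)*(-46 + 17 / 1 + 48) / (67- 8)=19 / 59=0.32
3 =3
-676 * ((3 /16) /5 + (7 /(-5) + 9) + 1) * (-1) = 116779 /20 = 5838.95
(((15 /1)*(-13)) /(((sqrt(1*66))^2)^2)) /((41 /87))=-1885 /19844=-0.09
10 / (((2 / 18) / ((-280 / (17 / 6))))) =-8894.12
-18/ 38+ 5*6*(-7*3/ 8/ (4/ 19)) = -374.54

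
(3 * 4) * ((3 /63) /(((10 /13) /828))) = 21528 /35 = 615.09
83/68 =1.22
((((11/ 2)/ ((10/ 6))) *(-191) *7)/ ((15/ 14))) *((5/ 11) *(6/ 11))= -56154/ 55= -1020.98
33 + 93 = 126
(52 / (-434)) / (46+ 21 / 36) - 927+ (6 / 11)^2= -1046297265 / 1129051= -926.71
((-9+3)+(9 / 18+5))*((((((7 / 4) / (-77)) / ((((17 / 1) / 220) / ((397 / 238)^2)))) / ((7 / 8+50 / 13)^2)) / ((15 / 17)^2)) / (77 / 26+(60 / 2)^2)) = 5540271568 / 212159801007945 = 0.00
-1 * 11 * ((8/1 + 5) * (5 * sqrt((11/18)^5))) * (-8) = 86515 * sqrt(22)/243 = 1669.92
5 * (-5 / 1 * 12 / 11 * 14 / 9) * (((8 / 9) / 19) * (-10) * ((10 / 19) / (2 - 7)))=-224000 / 107217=-2.09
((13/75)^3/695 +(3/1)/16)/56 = 879644527/262710000000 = 0.00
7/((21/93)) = 31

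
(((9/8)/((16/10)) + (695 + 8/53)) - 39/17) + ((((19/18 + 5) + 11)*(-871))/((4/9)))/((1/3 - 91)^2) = 21628883535/31369216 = 689.49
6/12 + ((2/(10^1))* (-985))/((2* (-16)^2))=59/512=0.12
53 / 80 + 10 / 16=103 / 80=1.29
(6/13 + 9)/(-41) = -3/13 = -0.23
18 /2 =9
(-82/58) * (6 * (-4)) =984/29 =33.93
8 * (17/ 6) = 22.67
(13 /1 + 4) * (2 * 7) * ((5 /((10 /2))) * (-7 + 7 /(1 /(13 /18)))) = -4165 /9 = -462.78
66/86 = 33/43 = 0.77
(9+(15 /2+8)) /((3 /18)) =147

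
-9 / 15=-3 / 5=-0.60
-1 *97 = -97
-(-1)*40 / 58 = 20 / 29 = 0.69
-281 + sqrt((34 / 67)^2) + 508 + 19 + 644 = 890.51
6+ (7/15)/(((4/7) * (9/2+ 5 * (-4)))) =5531/930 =5.95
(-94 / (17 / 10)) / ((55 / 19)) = -3572 / 187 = -19.10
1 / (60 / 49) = 49 / 60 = 0.82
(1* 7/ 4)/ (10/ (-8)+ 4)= 7/ 11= 0.64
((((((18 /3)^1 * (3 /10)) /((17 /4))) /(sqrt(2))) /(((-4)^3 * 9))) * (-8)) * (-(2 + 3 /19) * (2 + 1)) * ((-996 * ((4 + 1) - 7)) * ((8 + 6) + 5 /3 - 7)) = -530868 * sqrt(2) /1615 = -464.87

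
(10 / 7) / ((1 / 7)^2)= 70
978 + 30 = 1008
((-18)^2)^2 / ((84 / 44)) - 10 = 384842 / 7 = 54977.43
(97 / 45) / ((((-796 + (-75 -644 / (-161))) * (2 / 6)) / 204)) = -388 / 255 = -1.52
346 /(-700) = -173 /350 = -0.49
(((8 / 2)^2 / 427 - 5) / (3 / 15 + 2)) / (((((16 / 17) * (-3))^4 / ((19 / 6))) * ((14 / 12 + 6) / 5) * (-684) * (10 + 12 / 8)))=4424524975 / 443868480405504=0.00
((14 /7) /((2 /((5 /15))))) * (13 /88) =13 /264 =0.05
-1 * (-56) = 56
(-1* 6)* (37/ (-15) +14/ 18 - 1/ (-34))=2539/ 255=9.96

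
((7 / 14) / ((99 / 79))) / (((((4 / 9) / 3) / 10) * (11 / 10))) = 5925 / 242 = 24.48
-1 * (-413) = 413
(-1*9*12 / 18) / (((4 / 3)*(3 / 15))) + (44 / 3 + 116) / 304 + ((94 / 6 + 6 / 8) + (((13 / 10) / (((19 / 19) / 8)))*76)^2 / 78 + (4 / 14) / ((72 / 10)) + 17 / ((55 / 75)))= 10569091199 / 1316700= 8026.95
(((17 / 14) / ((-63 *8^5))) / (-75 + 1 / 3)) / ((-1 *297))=-17 / 640916914176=-0.00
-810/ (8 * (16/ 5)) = -2025/ 64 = -31.64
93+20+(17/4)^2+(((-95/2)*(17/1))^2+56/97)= 652187.89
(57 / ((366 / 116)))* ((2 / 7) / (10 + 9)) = 116 / 427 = 0.27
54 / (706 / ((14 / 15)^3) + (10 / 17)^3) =363994344 / 5854597375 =0.06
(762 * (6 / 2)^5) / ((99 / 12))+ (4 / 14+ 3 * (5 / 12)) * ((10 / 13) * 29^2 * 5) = 54878441 / 2002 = 27411.81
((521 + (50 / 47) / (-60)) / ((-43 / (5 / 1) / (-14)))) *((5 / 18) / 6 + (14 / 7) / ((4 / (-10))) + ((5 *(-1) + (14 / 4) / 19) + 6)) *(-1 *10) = 198870524125 / 6220638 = 31969.47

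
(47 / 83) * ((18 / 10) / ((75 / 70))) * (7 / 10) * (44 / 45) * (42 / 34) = 0.80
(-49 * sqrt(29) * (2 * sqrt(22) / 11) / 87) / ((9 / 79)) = -7742 * sqrt(638) / 8613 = -22.70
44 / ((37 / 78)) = 3432 / 37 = 92.76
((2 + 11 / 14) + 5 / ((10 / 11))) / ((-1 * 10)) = -29 / 35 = -0.83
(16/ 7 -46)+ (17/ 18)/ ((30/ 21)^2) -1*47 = -1137169/ 12600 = -90.25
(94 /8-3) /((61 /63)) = 2205 /244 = 9.04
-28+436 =408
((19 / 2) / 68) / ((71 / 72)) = 171 / 1207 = 0.14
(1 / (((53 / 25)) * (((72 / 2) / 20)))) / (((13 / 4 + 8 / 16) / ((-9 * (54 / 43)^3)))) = -5248800 / 4213871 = -1.25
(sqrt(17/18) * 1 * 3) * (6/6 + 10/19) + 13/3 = 13/3 + 29 * sqrt(34)/38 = 8.78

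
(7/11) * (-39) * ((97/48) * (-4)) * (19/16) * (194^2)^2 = 14847511304353/44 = 337443438735.30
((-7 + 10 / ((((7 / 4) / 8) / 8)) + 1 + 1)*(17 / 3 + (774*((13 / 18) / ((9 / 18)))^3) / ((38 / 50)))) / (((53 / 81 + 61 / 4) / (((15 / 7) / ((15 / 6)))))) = 286775622600 / 4797443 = 59776.76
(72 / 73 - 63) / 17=-3.65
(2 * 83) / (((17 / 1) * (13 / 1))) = 0.75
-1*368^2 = -135424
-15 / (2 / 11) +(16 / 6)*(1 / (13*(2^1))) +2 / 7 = -44833 / 546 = -82.11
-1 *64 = -64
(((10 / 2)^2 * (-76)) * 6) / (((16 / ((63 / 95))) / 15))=-14175 / 2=-7087.50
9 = 9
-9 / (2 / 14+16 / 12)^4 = -1750329 / 923521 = -1.90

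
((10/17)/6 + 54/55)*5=3029/561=5.40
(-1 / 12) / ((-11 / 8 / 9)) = 6 / 11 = 0.55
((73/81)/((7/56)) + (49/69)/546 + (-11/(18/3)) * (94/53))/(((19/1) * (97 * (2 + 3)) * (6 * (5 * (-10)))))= -10165153/7097063103000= -0.00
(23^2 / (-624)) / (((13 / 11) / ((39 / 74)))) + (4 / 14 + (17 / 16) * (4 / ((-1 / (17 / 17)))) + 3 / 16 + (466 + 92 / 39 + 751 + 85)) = 420267583 / 323232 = 1300.20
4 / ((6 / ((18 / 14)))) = 6 / 7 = 0.86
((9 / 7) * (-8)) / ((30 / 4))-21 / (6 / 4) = -538 / 35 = -15.37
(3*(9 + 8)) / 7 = 7.29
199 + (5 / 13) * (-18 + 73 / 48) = 120221 / 624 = 192.66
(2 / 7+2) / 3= 16 / 21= 0.76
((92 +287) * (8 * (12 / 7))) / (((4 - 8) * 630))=-2.06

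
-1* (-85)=85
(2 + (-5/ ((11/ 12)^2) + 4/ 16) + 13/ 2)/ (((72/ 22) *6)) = 1355/ 9504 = 0.14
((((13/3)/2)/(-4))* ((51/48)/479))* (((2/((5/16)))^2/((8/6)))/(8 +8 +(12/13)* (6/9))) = -2873/1293300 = -0.00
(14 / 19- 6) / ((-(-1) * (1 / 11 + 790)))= -1100 / 165129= -0.01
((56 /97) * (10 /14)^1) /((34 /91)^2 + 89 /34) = 11262160 /75302361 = 0.15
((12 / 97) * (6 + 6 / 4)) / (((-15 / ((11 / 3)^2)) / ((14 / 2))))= -1694 / 291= -5.82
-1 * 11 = -11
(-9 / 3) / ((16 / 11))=-33 / 16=-2.06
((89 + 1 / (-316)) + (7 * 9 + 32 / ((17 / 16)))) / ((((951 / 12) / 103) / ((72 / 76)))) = 1813803426 / 8088889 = 224.23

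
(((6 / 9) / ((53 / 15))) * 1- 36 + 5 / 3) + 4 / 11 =-59083 / 1749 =-33.78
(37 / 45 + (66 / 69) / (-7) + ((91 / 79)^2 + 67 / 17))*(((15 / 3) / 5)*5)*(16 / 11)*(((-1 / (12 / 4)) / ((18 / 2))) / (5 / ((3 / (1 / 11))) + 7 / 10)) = -732222108640 / 388794684537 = -1.88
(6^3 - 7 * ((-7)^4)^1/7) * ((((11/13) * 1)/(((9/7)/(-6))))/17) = 336490/663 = 507.53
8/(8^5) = 1/4096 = 0.00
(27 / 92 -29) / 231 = -2641 / 21252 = -0.12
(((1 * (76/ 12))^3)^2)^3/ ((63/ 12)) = 416509401191644966131364/ 8135830269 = 51194455565115.84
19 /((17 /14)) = 266 /17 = 15.65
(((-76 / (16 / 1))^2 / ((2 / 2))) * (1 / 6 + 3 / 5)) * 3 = 8303 / 160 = 51.89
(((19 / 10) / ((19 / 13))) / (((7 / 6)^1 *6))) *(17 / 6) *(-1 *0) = 0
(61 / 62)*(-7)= -427 / 62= -6.89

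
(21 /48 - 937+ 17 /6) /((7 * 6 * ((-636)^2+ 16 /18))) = -44819 /815465728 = -0.00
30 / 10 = 3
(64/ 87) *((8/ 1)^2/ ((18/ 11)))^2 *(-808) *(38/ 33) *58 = -44268781568/ 729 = -60725351.95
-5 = -5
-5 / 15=-1 / 3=-0.33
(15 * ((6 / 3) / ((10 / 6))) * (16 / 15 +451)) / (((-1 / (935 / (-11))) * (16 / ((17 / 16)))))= 45930.68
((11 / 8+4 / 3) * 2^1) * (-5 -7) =-65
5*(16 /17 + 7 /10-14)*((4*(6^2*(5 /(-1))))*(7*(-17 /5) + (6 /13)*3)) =-220403304 /221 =-997300.02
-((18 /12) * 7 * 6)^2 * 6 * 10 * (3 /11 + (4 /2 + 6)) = -21670740 /11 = -1970067.27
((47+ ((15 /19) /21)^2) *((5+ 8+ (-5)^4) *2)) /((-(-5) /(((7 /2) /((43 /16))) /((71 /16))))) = 135792205824 /38574655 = 3520.24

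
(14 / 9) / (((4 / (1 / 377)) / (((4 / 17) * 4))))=56 / 57681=0.00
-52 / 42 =-26 / 21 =-1.24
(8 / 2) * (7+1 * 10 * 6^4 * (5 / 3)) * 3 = 259284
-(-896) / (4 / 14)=3136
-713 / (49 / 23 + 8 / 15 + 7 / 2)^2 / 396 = -9429425 / 198968099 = -0.05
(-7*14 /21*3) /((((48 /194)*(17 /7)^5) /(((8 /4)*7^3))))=-3914299879 /8519142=-459.47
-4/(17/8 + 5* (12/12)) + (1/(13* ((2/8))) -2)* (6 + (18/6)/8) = -33641/2964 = -11.35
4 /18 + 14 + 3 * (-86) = -2194 /9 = -243.78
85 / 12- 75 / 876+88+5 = 43799 / 438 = 100.00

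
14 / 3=4.67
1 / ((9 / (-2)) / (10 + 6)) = -32 / 9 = -3.56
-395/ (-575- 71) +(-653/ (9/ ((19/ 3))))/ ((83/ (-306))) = 272605703/ 160854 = 1694.74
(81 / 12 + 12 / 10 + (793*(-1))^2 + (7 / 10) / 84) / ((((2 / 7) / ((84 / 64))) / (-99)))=-73214042517 / 256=-285992353.58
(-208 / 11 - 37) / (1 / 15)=-838.64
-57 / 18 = -19 / 6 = -3.17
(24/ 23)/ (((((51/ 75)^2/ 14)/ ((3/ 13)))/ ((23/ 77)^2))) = 2070000/ 3182179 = 0.65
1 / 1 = 1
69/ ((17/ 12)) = 828/ 17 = 48.71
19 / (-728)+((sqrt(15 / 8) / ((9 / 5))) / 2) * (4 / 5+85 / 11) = -19 / 728+469 * sqrt(30) / 792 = 3.22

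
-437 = -437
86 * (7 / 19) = 602 / 19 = 31.68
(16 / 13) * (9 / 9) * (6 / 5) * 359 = 34464 / 65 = 530.22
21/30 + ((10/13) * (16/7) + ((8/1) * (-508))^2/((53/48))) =721423191841/48230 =14957976.19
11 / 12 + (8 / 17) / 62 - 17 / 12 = -519 / 1054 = -0.49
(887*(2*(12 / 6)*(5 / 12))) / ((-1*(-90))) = 887 / 54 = 16.43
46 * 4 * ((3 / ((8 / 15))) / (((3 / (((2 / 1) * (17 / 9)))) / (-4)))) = -5213.33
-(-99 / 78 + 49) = -1241 / 26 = -47.73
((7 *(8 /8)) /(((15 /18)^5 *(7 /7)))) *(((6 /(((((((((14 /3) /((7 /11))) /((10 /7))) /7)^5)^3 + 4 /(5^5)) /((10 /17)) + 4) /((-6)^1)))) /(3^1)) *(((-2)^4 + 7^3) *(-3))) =56020.74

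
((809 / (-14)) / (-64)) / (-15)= -0.06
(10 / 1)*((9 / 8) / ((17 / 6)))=3.97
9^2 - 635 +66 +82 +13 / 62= -25159 / 62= -405.79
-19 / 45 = -0.42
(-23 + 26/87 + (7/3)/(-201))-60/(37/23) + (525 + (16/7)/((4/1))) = 2108589379/4529133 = 465.56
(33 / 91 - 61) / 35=-1.73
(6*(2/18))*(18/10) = 6/5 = 1.20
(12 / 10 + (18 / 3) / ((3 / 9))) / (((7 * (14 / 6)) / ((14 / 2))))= 288 / 35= 8.23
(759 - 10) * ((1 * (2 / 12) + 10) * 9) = 137067 / 2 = 68533.50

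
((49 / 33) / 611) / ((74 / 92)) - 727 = -542362283 / 746031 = -727.00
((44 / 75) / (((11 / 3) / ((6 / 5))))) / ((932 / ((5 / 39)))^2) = 1 / 275245230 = 0.00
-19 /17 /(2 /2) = -19 /17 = -1.12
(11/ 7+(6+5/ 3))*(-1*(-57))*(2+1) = 11058/ 7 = 1579.71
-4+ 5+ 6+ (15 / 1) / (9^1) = 26 / 3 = 8.67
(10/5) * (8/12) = 1.33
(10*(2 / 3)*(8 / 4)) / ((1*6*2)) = 10 / 9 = 1.11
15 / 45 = 1 / 3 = 0.33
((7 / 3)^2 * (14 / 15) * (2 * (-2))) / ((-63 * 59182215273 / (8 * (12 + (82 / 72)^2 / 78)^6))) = 157430777363048141405007920289493706641 / 1198906035949880114083790527925942401105920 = 0.00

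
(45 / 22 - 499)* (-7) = 76531 / 22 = 3478.68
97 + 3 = 100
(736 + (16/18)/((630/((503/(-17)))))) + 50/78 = 461505229/626535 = 736.60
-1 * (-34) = 34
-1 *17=-17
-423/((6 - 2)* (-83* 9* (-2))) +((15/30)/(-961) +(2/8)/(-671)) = -30689355/428167784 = -0.07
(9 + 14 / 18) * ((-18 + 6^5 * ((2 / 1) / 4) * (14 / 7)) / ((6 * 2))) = 18964 / 3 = 6321.33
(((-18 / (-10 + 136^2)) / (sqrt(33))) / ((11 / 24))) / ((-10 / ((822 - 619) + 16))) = 876 * sqrt(33) / 621335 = 0.01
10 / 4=2.50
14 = 14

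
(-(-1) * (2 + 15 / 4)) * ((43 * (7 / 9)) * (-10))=-1923.06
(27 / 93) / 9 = 1 / 31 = 0.03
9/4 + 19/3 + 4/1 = 151/12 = 12.58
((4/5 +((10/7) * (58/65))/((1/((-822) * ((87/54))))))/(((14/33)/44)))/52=-139346504/41405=-3365.45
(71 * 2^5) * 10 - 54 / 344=3907813 / 172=22719.84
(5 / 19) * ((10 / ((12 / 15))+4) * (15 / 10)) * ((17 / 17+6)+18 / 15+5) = 3267 / 38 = 85.97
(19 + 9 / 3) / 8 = 11 / 4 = 2.75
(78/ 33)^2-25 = -2349/ 121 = -19.41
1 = 1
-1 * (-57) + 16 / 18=521 / 9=57.89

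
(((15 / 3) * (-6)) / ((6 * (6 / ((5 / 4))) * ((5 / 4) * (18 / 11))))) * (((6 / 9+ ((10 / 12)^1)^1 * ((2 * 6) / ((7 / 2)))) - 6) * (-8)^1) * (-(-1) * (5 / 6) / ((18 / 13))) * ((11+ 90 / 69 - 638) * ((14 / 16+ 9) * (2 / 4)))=1956922825 / 104328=18757.41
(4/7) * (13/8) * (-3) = -39/14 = -2.79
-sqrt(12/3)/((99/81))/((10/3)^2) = -81/550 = -0.15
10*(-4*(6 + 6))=-480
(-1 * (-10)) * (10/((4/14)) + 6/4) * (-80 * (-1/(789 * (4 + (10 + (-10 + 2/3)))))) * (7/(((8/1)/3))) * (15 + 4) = 104025/263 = 395.53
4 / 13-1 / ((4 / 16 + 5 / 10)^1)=-40 / 39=-1.03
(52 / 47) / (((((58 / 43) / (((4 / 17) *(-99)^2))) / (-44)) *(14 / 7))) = -964261584 / 23171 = -41615.02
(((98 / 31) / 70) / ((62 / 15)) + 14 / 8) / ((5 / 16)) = 27076 / 4805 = 5.63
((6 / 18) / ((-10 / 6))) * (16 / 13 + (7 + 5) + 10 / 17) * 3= -9162 / 1105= -8.29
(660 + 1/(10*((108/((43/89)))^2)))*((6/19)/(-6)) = -609777592249/17554203360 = -34.74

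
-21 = -21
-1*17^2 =-289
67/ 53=1.26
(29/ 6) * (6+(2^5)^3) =475223/ 3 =158407.67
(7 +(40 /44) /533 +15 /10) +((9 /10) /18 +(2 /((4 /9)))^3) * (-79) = -1687212699 /234520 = -7194.32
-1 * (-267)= 267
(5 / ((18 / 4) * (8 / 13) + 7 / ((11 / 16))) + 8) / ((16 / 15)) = 232965 / 29632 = 7.86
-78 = -78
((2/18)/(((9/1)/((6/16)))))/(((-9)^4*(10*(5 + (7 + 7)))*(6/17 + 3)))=17/15348016080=0.00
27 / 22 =1.23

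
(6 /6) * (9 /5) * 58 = 522 /5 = 104.40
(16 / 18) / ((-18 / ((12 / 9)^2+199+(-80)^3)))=25274.04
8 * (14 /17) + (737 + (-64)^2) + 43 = 83004 /17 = 4882.59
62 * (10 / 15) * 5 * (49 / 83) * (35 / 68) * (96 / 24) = 1063300 / 4233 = 251.19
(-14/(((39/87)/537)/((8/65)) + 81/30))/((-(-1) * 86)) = -4360440/72502687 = -0.06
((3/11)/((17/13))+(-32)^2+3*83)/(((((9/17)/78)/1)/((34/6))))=105235780/99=1062987.68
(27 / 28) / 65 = 27 / 1820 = 0.01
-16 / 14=-1.14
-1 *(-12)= 12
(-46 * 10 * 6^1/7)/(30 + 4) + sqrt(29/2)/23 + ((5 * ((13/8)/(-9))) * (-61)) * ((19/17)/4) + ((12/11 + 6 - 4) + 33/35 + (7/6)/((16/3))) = sqrt(58)/46 + 7580299/942480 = 8.21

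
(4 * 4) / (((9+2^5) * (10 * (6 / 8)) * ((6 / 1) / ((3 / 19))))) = 16 / 11685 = 0.00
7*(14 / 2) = 49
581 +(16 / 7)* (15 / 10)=4091 / 7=584.43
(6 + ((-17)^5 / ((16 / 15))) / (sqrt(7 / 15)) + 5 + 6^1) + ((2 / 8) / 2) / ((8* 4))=4353 / 256-21297855* sqrt(105) / 112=-1948537.21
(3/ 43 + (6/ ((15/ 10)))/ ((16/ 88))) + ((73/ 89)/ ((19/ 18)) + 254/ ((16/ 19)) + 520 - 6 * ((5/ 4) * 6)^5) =-164666837851/ 1163408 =-141538.34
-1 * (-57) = 57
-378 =-378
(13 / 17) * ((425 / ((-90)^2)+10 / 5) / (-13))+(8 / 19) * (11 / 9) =41221 / 104652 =0.39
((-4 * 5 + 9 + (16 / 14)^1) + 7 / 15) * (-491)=484126 / 105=4610.72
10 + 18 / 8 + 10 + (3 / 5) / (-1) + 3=493 / 20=24.65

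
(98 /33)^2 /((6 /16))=76832 /3267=23.52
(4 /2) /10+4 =21 /5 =4.20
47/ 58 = 0.81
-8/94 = -4/47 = -0.09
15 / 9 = 5 / 3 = 1.67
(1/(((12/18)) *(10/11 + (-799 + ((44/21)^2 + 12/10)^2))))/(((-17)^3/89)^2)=-1270899300825/1979883346015577582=-0.00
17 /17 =1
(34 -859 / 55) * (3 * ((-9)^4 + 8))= 19923777 / 55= 362250.49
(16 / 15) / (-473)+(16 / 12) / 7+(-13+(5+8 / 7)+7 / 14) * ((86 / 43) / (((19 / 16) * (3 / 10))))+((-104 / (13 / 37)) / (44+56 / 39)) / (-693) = -4945521638 / 139343435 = -35.49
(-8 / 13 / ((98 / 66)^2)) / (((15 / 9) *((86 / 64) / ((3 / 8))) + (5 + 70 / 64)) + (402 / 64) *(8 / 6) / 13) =-2509056 / 114256387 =-0.02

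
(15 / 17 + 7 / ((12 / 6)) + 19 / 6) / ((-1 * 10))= -77 / 102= -0.75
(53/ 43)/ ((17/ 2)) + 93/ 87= 25735/ 21199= 1.21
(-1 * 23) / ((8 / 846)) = -9729 / 4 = -2432.25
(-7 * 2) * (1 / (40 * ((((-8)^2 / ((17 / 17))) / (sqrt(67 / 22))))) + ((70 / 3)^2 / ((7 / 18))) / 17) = -19600 / 17- 7 * sqrt(1474) / 28160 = -1152.95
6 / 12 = 1 / 2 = 0.50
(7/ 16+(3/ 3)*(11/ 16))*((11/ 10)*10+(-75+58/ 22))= -6075/ 88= -69.03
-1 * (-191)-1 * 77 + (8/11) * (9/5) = 6342/55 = 115.31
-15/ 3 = -5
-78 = -78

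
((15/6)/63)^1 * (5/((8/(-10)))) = -125/504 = -0.25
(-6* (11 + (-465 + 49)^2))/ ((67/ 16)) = -16614432/ 67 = -247976.60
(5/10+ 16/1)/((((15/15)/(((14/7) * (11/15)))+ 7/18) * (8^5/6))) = 9801/3473408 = 0.00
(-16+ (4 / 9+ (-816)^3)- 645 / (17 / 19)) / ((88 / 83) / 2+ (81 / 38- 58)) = 262194866683702 / 26704161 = 9818502.32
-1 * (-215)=215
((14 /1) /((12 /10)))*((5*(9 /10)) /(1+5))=35 /4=8.75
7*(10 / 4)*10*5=875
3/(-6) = -1/2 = -0.50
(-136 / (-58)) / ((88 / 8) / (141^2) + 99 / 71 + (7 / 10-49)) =-959854680 / 19200584857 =-0.05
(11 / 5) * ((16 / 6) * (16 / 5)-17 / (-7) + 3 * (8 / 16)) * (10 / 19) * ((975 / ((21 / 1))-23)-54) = -6160418 / 13965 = -441.13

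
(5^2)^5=9765625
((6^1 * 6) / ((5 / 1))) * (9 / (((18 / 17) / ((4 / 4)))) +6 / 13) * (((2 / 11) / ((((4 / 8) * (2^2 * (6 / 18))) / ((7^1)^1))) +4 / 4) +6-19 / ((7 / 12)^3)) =-1373694372 / 245245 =-5601.31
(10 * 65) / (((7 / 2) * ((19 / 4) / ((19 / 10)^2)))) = 988 / 7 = 141.14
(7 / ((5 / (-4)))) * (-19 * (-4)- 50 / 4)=-1778 / 5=-355.60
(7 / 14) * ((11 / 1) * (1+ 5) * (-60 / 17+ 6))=1386 / 17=81.53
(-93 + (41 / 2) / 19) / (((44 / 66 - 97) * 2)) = 10479 / 21964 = 0.48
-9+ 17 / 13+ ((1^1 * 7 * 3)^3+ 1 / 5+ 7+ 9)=602518 / 65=9269.51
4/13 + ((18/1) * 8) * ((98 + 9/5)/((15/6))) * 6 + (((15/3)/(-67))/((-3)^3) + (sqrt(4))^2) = 20280584849/587925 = 34495.19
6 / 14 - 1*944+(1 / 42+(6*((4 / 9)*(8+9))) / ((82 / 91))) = -512719 / 574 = -893.24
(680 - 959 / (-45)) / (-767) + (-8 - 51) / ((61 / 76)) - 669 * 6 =-8607826169 / 2105415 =-4088.42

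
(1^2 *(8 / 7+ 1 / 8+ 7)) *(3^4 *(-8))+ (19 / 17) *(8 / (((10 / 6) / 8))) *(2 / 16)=-3184563 / 595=-5352.21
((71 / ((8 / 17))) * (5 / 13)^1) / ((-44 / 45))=-271575 / 4576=-59.35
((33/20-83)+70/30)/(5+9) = -4741/840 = -5.64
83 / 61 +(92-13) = 4902 / 61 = 80.36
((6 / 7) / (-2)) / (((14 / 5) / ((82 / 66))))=-205 / 1078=-0.19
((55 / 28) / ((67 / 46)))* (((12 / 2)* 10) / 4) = 18975 / 938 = 20.23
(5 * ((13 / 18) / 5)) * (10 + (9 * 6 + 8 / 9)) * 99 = 41756 / 9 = 4639.56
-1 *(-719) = 719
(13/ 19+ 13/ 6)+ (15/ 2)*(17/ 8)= 17135/ 912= 18.79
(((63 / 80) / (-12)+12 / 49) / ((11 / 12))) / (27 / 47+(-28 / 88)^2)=4359861 / 15063580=0.29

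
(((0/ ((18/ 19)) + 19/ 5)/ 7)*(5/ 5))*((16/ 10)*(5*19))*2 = 5776/ 35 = 165.03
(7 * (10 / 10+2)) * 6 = 126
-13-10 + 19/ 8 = -165/ 8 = -20.62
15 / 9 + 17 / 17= 8 / 3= 2.67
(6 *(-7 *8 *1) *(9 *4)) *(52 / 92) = -157248 / 23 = -6836.87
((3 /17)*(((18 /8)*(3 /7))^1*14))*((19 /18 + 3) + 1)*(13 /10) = 10647 /680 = 15.66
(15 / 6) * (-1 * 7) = -35 / 2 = -17.50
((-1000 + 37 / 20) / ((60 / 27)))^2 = 32280230889 / 160000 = 201751.44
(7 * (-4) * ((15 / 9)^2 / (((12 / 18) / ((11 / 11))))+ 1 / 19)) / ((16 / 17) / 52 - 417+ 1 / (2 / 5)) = 2976428 / 10442457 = 0.29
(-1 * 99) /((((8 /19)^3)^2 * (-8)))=4657542219 /2097152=2220.89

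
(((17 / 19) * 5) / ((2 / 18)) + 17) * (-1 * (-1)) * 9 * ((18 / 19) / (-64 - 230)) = -29376 / 17689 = -1.66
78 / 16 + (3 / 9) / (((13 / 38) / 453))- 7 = 45683 / 104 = 439.26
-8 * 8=-64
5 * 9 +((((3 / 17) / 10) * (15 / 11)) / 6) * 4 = 8418 / 187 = 45.02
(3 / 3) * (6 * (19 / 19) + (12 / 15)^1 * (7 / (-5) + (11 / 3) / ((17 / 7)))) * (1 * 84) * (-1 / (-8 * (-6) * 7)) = -3881 / 2550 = -1.52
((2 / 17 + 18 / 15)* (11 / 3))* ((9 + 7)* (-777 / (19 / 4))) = -20421632 / 1615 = -12644.97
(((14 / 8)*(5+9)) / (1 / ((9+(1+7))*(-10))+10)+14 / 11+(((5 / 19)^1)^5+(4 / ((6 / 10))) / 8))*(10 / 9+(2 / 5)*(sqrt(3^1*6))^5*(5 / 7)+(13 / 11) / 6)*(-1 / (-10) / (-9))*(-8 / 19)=327832691798941 / 11751048881670285+182269913587056*sqrt(2) / 30773416450315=8.40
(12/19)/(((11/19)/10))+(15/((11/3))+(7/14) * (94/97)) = 1502/97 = 15.48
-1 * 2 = -2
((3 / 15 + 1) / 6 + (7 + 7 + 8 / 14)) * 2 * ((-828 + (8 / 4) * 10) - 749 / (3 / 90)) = -24069452 / 35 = -687698.63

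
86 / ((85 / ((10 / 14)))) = 86 / 119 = 0.72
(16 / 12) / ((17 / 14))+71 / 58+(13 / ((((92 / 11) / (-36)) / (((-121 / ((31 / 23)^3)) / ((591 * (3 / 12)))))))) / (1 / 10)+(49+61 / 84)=58136538723409 / 243039863724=239.21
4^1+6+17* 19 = 333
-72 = -72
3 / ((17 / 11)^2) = 363 / 289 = 1.26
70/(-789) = -70/789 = -0.09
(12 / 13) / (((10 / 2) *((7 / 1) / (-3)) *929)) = -36 / 422695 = -0.00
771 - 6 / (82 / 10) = 31581 / 41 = 770.27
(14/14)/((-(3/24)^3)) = -512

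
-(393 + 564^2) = -318489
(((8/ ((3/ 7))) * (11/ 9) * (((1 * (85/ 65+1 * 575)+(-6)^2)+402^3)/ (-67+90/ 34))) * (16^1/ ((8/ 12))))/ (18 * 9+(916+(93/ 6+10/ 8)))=-141506119344128/ 280251621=-504925.25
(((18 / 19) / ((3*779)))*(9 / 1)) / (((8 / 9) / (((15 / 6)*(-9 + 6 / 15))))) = -10449 / 118408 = -0.09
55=55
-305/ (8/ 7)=-266.88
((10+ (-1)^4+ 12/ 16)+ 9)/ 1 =83/ 4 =20.75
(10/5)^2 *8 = 32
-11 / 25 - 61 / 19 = -1734 / 475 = -3.65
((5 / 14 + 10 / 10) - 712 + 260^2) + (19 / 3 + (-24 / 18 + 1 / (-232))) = 108636429 / 1624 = 66894.35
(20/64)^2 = 25/256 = 0.10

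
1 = 1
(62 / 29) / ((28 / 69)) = 5.27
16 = 16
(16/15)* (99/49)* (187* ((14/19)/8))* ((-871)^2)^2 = 14206534743290604/665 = 21363210140286.62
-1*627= -627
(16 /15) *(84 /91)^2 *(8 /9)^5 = 8388608 /16632135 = 0.50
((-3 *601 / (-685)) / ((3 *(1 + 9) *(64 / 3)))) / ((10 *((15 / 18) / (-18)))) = -48681 / 5480000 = -0.01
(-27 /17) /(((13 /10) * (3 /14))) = -1260 /221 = -5.70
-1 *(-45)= 45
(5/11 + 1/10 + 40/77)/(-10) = -827/7700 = -0.11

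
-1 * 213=-213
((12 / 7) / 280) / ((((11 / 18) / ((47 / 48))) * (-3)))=-141 / 43120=-0.00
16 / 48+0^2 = 1 / 3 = 0.33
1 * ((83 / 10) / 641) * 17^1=0.22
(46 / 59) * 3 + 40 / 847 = 119246 / 49973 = 2.39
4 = 4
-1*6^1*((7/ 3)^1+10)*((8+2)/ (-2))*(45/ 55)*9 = 29970/ 11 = 2724.55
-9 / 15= -3 / 5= -0.60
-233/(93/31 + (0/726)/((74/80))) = -77.67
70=70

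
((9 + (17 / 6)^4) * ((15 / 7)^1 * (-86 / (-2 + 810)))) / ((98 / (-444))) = 757196675 / 9977184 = 75.89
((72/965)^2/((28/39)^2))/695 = 492804/31712867375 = 0.00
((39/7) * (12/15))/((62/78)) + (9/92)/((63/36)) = 5.66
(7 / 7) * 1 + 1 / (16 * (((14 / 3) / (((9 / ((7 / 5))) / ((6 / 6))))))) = 1703 / 1568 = 1.09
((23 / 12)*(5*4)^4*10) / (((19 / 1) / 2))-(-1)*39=18402223 / 57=322846.02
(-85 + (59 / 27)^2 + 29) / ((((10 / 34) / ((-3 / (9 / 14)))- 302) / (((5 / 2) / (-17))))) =-1307005 / 52408539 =-0.02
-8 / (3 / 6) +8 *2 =0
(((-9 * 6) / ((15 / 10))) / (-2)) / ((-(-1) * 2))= 9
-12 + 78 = 66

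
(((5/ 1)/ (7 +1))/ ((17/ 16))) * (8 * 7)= 560/ 17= 32.94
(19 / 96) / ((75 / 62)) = 589 / 3600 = 0.16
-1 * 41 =-41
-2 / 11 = -0.18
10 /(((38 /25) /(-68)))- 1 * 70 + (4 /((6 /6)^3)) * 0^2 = -517.37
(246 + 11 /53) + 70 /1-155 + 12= 9180 /53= 173.21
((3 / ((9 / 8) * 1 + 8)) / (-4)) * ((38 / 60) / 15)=-0.00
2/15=0.13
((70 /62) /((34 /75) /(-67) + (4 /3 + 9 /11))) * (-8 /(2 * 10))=-257950 /1225027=-0.21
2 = 2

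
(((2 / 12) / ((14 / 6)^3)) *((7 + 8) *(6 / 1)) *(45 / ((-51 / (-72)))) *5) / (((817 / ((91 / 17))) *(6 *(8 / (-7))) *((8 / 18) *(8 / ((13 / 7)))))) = -0.19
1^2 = 1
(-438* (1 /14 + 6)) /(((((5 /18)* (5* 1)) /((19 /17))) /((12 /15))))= -299592 /175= -1711.95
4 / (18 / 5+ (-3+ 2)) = 20 / 13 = 1.54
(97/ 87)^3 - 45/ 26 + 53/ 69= 166700227/ 393784794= 0.42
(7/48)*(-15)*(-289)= 10115/16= 632.19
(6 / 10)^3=27 / 125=0.22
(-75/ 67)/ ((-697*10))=15/ 93398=0.00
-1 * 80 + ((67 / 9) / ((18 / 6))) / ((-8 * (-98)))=-1693373 / 21168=-80.00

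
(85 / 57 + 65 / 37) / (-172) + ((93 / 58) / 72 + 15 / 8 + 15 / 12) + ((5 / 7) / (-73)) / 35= 470829368705 / 150515753136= 3.13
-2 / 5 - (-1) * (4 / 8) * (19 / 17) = 27 / 170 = 0.16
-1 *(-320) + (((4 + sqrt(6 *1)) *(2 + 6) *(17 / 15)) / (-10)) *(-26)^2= -159872 / 75-45968 *sqrt(6) / 75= -3632.94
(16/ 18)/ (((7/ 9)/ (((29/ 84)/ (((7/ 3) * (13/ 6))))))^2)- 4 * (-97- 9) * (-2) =-16860377246/ 19882681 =-847.99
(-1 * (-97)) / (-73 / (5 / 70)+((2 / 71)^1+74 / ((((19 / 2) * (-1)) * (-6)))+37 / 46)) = -0.10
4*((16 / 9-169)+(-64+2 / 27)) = -24964 / 27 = -924.59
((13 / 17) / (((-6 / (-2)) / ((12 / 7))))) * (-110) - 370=-49750 / 119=-418.07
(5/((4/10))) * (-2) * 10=-250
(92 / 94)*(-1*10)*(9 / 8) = -1035 / 94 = -11.01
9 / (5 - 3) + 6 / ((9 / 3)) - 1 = 11 / 2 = 5.50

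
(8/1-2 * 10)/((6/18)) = -36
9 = 9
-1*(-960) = 960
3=3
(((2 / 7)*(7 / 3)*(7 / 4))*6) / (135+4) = 7 / 139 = 0.05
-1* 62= -62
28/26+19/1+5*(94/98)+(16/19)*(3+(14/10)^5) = 63557076/1990625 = 31.93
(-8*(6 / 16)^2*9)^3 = -531441 / 512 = -1037.97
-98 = -98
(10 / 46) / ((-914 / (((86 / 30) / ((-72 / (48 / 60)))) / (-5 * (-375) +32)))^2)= 1849 / 25469425341771534000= 0.00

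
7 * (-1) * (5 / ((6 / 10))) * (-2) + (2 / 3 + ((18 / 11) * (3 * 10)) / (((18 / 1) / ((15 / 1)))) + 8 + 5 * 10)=7136 / 33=216.24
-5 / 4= -1.25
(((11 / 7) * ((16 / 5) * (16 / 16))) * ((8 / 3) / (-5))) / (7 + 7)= -704 / 3675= -0.19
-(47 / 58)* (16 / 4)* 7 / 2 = -329 / 29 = -11.34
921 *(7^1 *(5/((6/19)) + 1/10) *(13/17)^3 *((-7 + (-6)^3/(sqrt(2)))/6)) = -20311260606 *sqrt(2)/24565 - 7898823569/147390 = -1222915.97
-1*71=-71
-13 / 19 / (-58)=13 / 1102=0.01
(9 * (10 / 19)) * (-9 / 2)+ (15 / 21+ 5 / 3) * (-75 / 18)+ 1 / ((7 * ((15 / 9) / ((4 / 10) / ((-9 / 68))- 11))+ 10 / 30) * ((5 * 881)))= -155481850721 / 4977509040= -31.24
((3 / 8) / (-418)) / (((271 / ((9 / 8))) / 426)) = -5751 / 3624896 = -0.00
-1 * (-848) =848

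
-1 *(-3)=3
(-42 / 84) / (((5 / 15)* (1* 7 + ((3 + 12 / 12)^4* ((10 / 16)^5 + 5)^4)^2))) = -30423614405477505635920876929024 / 603953544701359480744937525508019509392737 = -0.00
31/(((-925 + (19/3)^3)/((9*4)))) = -7533/4529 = -1.66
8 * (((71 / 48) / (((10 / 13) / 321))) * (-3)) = -296283 / 20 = -14814.15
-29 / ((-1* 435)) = 1 / 15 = 0.07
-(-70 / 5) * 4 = 56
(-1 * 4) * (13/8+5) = -53/2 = -26.50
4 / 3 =1.33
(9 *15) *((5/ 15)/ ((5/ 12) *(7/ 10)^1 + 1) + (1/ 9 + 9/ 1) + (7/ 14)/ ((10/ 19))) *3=518229/ 124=4179.27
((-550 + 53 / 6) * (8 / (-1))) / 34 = 382 / 3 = 127.33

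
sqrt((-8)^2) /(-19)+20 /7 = 324 /133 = 2.44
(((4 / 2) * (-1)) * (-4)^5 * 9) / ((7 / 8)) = 147456 / 7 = 21065.14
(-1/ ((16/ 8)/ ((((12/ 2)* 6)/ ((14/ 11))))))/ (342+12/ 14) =-33/ 800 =-0.04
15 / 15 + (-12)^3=-1727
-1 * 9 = -9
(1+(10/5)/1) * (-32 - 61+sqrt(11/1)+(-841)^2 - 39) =3 * sqrt(11)+2121447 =2121456.95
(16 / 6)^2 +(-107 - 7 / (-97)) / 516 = 259165 / 37539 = 6.90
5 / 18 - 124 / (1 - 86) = 2657 / 1530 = 1.74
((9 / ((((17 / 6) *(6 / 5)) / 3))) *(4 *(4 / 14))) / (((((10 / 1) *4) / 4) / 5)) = 540 / 119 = 4.54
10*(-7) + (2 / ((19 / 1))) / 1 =-1328 / 19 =-69.89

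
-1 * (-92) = 92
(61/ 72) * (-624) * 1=-1586/ 3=-528.67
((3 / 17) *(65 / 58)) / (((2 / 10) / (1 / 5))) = 195 / 986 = 0.20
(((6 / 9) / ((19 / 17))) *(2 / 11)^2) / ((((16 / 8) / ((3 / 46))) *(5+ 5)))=0.00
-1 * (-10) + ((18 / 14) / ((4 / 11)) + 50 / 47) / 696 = 10.01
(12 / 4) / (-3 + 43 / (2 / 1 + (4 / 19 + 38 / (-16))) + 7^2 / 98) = -50 / 4399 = -0.01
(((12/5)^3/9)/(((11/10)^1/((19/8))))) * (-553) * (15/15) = -504336/275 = -1833.95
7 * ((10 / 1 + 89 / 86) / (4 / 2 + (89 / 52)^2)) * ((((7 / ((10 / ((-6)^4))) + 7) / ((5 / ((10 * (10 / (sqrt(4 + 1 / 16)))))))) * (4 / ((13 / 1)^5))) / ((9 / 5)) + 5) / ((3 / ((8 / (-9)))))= -359253440 / 15474969-9567358976 * sqrt(65) / 305986562037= -23.47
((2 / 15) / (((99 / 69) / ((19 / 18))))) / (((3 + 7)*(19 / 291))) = 2231 / 14850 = 0.15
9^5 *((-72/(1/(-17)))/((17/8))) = 34012224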